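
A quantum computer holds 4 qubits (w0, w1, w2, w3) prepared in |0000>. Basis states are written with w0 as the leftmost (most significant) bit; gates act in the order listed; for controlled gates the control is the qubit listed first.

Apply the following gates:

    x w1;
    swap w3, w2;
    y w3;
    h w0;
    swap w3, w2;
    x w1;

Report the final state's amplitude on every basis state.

The final amplitudes are sqrt(2)*I/2 on |0010>, sqrt(2)*I/2 on |1010>, and 0 on every other basis state.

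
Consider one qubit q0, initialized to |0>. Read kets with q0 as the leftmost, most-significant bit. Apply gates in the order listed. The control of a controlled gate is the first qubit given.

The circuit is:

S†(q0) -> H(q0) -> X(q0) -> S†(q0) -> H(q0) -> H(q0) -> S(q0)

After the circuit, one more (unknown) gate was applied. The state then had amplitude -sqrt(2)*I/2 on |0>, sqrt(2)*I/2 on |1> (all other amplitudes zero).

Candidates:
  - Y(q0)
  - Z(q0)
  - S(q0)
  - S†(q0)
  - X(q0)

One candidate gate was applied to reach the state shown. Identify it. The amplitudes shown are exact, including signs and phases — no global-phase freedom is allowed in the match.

The unique candidate consistent with the amplitudes is Y(q0).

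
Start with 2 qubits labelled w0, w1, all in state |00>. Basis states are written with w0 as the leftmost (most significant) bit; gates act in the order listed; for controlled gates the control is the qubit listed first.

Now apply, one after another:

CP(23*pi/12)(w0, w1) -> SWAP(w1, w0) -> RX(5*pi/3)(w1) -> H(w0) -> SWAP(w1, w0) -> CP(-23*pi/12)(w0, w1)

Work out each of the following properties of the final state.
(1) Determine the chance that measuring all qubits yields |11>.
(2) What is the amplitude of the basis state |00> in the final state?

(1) A full measurement returns |11> with probability 1/8.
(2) The amplitude on |00> is -sqrt(6)/4.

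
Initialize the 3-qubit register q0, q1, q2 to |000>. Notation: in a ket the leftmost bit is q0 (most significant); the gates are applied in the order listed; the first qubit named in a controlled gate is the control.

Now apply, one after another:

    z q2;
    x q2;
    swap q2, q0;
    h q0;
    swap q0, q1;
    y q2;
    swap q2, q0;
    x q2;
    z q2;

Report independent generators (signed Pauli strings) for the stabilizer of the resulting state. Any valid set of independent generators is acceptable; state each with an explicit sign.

The stabilizer group can be generated by -IXI, -ZII, -IIZ, among other valid generating sets.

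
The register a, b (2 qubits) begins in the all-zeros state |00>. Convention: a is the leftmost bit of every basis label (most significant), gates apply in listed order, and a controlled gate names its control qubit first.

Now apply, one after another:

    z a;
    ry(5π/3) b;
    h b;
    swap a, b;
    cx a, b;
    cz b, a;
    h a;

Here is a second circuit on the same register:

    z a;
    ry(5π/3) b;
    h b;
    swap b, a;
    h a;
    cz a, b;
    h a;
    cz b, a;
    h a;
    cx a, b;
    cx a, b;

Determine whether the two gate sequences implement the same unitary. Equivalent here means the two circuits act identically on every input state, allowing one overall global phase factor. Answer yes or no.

No — the two circuits implement different unitaries, even allowing a global phase.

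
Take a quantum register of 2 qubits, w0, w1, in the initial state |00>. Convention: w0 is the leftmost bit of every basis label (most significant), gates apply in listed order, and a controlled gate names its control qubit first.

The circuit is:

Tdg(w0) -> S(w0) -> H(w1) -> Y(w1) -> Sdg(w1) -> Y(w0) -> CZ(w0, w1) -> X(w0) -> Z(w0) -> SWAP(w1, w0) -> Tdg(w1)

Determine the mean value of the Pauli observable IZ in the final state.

The observable IZ averages to 1.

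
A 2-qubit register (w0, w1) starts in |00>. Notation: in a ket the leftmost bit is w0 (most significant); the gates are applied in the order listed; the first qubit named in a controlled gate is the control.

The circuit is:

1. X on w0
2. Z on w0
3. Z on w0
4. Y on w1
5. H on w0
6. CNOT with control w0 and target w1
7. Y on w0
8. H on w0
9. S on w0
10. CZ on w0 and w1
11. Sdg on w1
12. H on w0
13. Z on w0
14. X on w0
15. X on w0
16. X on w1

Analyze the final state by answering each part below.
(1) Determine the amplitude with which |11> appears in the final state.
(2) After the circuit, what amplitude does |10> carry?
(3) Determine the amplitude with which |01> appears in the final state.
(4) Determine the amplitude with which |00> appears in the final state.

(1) The amplitude on |11> is sqrt(2)*(1 - I)/4.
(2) The amplitude on |10> is sqrt(2)*(-1 - I)/4.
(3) The amplitude on |01> is sqrt(2)*(-1 - I)/4.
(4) The final state's coefficient on |00> equals sqrt(2)*(-1 + I)/4.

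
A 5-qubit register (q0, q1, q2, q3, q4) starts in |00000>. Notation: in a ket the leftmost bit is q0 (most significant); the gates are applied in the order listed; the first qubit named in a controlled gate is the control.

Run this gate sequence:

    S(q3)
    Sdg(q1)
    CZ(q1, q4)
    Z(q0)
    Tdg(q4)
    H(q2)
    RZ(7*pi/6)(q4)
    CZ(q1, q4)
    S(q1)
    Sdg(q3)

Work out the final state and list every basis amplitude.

The final amplitudes are -sqrt(2)*exp(5*I*pi/12)/2 on |00000>, -sqrt(2)*exp(5*I*pi/12)/2 on |00100>, and 0 on every other basis state.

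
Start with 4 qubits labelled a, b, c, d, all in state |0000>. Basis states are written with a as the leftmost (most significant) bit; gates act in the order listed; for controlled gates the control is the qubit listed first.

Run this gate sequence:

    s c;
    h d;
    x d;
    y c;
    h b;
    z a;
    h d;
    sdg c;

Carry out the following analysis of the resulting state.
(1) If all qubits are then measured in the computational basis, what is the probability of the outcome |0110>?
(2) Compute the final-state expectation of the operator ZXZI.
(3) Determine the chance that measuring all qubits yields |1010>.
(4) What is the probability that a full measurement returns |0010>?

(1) A full measurement returns |0110> with probability 1/2.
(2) The observable ZXZI averages to -1.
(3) Outcome |1010> occurs with probability 0.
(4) Outcome |0010> occurs with probability 1/2.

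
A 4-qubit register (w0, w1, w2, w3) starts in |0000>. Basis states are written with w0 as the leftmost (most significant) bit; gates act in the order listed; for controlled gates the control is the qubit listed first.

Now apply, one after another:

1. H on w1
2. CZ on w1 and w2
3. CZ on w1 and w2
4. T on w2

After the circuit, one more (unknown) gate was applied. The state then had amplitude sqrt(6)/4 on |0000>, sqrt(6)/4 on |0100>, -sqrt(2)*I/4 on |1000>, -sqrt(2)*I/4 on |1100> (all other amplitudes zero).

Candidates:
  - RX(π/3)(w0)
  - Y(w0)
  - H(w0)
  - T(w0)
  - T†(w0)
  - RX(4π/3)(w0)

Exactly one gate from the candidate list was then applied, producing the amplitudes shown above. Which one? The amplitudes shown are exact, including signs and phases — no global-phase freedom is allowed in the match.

The applied gate was RX(π/3)(w0). Key observation: steps 2-3 multiply out to the identity, so the circuit reduces to the remaining gates.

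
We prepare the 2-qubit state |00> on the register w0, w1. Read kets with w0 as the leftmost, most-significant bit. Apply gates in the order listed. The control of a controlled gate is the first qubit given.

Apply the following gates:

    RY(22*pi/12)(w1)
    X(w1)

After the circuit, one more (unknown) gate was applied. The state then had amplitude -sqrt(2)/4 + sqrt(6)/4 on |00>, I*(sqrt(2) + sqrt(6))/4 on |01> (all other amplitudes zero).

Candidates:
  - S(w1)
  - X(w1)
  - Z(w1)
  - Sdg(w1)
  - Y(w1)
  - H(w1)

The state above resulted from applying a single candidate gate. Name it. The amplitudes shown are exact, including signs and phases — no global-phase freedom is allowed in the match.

It was Sdg(w1) that produced the state shown.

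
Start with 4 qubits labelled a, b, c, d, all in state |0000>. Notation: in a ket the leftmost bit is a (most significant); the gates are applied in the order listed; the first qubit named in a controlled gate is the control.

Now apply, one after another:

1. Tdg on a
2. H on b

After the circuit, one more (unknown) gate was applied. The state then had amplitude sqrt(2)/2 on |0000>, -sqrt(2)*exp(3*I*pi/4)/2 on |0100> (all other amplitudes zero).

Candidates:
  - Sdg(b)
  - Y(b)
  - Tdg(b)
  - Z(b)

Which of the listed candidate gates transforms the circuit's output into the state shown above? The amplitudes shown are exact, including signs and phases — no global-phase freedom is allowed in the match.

The unique candidate consistent with the amplitudes is Tdg(b).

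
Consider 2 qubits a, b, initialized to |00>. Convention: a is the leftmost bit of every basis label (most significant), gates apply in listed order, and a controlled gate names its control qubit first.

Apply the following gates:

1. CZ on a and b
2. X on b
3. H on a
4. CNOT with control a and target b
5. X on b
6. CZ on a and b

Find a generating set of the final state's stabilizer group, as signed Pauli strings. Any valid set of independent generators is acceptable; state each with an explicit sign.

One valid set of independent stabilizer generators is -XX, +ZZ (any independent generating set of the same group is equally correct).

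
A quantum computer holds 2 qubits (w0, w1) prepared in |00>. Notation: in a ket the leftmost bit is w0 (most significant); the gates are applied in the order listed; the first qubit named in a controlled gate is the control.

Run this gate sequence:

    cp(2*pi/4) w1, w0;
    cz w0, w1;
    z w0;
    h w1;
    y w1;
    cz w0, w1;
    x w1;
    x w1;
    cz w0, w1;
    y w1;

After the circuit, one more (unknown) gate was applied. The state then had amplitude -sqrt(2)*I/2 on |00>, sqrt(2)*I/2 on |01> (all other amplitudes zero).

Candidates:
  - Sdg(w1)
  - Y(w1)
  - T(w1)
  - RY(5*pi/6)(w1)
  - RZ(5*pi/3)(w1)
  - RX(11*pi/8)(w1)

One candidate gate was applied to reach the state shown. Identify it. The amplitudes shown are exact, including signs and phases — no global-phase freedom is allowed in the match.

The unique candidate consistent with the amplitudes is Y(w1). Key observation: gates 5-10 undo each other exactly, leaving only the rest of the circuit to track.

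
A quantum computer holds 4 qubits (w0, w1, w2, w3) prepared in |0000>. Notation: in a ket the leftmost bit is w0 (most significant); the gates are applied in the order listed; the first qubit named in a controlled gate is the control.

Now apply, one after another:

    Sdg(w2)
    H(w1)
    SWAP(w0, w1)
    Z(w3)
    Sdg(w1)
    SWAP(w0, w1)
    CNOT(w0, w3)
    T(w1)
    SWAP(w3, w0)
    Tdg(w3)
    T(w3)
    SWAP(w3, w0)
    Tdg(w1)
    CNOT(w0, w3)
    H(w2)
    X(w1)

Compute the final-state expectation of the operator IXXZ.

The observable IXXZ averages to 1. Key observation: steps 7-14 multiply out to the identity, so the circuit reduces to the remaining gates.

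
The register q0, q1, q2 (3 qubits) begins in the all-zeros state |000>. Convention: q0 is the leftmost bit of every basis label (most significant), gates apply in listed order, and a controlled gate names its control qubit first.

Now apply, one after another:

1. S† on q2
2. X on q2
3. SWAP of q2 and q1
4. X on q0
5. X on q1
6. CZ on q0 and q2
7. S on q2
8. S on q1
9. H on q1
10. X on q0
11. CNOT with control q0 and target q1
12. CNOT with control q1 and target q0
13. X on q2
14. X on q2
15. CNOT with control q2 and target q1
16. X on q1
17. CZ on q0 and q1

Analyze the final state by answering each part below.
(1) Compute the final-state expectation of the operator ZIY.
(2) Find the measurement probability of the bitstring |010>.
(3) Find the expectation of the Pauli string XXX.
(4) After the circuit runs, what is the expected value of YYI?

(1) In the final state, ZIY has expectation 0.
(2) The probability of measuring |010> is 1/2.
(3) The expectation value of XXX is 0.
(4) In the final state, YYI has expectation 1.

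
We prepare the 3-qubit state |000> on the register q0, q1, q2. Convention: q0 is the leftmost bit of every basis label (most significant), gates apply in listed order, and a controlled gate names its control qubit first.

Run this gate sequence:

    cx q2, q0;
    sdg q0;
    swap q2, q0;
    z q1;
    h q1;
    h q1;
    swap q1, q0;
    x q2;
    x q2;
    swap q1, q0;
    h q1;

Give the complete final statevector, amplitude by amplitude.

The final amplitudes are sqrt(2)/2 on |000>, sqrt(2)/2 on |010>, and 0 on every other basis state. Key observation: steps 7-10 multiply out to the identity, so the circuit reduces to the remaining gates.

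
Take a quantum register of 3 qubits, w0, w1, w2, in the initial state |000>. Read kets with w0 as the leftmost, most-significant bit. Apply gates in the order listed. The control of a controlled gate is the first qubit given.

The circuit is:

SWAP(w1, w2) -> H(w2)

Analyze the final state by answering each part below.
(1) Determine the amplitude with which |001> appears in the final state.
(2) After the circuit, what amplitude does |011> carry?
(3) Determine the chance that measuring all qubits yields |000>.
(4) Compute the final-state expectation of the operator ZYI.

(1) The amplitude on |001> is sqrt(2)/2.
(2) The final state's coefficient on |011> equals 0.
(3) A full measurement returns |000> with probability 1/2.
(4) The observable ZYI averages to 0.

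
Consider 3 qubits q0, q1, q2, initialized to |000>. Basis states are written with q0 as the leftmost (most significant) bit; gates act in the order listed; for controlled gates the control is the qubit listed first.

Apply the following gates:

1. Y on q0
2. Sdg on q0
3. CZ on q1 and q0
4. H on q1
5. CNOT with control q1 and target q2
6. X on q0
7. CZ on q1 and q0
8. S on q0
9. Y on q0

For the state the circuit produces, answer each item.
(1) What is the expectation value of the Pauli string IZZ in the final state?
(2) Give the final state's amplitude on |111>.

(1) The expectation value of IZZ is 1.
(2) |111> carries amplitude sqrt(2)*I/2 in the final state.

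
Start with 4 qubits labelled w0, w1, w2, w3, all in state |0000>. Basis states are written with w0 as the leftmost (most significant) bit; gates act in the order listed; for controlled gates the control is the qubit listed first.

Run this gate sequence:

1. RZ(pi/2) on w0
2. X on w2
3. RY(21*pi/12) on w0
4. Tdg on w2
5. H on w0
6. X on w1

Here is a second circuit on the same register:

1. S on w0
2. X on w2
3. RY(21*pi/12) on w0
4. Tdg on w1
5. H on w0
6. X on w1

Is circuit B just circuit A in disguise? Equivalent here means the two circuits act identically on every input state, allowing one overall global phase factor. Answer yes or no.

No, they are not equivalent — no single phase factor reconciles the two unitaries.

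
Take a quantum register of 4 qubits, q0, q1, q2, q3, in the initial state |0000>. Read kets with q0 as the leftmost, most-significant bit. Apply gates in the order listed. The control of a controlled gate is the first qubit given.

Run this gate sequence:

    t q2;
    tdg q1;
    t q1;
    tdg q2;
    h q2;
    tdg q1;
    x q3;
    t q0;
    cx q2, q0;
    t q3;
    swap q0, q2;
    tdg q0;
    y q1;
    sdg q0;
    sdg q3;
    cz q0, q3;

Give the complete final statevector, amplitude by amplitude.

The resulting statevector has amplitude sqrt(2)*exp(I*pi/4)/2 on |0101>, sqrt(2)*I/2 on |1111>, and 0 on every other basis state. Key observation: gates 1-4 undo each other exactly, leaving only the rest of the circuit to track.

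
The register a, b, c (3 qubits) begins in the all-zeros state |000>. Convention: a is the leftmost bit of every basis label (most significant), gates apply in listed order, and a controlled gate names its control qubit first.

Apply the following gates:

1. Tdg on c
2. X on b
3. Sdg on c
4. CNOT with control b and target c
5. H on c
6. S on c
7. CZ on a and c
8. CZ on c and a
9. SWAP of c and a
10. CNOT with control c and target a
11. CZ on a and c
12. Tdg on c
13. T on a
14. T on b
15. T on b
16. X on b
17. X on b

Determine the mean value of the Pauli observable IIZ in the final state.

The expectation value of IIZ is 1.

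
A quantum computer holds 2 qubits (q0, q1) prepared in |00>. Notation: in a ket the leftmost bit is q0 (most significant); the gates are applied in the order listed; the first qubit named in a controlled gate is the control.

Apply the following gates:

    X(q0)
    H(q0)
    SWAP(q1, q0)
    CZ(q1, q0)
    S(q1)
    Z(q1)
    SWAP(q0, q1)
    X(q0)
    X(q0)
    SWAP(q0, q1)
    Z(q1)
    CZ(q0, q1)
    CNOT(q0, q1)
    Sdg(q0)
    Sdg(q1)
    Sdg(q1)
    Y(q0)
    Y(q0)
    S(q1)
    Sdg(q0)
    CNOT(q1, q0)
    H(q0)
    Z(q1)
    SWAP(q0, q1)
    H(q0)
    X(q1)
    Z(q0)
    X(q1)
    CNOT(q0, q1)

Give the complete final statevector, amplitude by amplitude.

The resulting statevector has amplitude sqrt(2)/2 on |00>, 0 on |01>, -sqrt(2)/2 on |10>, 0 on |11>. Key observation: the block from step 6 through step 11 cancels to the identity and can be dropped.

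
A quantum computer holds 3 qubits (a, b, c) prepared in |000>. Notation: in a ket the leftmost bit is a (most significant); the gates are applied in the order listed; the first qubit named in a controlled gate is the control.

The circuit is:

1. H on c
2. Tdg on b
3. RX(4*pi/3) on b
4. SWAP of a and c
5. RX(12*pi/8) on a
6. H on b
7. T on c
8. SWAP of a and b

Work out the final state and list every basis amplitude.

The resulting statevector has amplitude (1 - I)*(-sqrt(6) + sqrt(2)*I)/8 on |000>, 0 on |001>, (1 - I)*(-sqrt(6) + sqrt(2)*I)/8 on |010>, 0 on |011>, (1 - I)*(sqrt(6) + sqrt(2)*I)/8 on |100>, 0 on |101>, (1 - I)*(sqrt(6) + sqrt(2)*I)/8 on |110>, 0 on |111>.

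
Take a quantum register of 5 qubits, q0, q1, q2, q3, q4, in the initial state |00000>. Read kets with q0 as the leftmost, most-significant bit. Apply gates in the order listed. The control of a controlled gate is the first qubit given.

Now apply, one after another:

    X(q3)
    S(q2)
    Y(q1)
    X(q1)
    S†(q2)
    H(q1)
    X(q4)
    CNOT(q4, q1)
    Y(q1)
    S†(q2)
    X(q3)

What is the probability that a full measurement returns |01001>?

A full measurement returns |01001> with probability 1/2.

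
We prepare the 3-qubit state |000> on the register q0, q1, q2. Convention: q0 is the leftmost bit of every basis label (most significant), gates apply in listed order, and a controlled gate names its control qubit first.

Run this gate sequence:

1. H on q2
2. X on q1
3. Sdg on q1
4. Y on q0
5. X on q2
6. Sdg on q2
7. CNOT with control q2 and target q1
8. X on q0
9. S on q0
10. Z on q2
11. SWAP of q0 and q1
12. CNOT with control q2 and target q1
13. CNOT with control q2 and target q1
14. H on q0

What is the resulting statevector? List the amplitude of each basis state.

The final amplitudes are 1/2 on |000>, I/2 on |001>, 0 on |010>, 0 on |011>, -1/2 on |100>, I/2 on |101>, 0 on |110>, 0 on |111>.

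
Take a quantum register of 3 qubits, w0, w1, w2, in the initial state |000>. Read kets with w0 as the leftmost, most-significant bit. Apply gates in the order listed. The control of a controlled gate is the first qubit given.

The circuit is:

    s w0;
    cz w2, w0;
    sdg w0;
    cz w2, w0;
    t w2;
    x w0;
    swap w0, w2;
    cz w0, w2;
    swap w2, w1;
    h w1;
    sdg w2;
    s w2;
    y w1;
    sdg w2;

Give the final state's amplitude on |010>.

The final state's coefficient on |010> equals sqrt(2)*I/2.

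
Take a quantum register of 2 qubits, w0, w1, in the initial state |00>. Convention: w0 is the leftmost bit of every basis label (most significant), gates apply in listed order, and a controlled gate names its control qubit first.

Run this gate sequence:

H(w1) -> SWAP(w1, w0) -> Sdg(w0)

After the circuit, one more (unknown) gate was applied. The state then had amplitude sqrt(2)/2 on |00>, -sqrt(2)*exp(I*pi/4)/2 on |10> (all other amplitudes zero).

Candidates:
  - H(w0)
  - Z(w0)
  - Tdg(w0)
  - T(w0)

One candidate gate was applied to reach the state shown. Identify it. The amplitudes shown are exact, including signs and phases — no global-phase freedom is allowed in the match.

The unique candidate consistent with the amplitudes is Tdg(w0).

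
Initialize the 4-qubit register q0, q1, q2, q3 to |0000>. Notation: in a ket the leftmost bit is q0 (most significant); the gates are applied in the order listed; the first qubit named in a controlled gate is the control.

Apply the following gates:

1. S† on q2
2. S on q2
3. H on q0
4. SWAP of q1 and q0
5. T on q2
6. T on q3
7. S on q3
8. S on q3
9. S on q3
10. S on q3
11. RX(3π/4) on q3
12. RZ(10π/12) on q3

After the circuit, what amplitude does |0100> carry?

|0100> carries amplitude -sqrt(4 - 2*sqrt(2))*exp(7*I*pi/12)/4 in the final state. Key observation: the block from step 7 through step 10 cancels to the identity and can be dropped.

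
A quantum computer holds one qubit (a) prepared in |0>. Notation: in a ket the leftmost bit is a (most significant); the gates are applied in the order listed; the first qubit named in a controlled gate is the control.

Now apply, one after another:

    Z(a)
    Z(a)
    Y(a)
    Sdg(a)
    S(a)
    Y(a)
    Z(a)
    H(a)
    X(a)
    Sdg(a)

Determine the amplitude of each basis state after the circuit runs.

The resulting statevector has amplitude sqrt(2)/2 on |0>, -sqrt(2)*I/2 on |1>. Key observation: the block from step 2 through step 7 cancels to the identity and can be dropped.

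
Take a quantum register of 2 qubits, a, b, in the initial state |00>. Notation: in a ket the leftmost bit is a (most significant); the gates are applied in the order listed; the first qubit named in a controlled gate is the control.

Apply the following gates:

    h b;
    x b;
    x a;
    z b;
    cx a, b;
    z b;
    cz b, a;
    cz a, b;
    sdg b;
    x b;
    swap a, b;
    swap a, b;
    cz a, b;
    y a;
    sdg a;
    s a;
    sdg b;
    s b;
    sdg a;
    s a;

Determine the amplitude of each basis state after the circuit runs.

After the circuit, the state carries amplitude sqrt(2)/2 on |00>, -sqrt(2)*I/2 on |01>, 0 on |10>, 0 on |11>.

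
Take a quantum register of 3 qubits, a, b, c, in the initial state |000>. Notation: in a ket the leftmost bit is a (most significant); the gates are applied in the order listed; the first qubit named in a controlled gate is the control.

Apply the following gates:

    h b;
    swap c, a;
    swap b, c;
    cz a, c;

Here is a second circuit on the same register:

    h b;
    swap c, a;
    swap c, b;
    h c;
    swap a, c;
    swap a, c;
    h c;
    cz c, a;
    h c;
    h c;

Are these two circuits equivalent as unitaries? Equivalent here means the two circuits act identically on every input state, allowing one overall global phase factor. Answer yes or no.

Yes — the two circuits implement the same unitary up to a global phase.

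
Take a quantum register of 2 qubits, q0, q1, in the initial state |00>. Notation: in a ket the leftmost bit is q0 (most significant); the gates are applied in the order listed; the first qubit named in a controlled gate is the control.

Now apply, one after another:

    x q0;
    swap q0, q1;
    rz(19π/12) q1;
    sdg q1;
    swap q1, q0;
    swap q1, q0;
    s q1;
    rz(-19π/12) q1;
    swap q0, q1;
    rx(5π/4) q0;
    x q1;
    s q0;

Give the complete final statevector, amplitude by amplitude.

The resulting statevector has amplitude 0 on |00>, -I*sqrt(sqrt(2) + 2)/2 on |01>, 0 on |10>, -I*sqrt(2 - sqrt(2))/2 on |11>.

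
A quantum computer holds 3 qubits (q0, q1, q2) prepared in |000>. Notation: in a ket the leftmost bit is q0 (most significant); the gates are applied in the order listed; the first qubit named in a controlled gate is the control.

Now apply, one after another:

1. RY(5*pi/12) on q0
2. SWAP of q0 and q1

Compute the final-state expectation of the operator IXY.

In the final state, IXY has expectation 0.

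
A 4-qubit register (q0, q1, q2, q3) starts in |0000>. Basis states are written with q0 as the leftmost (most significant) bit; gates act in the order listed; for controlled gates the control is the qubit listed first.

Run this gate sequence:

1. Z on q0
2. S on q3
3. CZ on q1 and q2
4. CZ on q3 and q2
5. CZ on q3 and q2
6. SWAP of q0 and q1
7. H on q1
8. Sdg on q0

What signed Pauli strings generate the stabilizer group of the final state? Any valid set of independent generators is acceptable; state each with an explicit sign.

The stabilizer group can be generated by +IXII, +ZIII, +IIZI, +IIIZ, among other valid generating sets.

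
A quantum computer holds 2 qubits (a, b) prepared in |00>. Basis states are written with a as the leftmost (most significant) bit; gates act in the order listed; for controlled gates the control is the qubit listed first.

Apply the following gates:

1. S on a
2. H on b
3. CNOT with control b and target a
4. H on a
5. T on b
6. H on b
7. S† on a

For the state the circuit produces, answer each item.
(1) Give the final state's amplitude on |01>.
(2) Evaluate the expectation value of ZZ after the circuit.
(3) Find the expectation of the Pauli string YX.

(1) The amplitude on |01> is sqrt(2)*(1 - exp(I*pi/4))/4.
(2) In the final state, ZZ has expectation sqrt(2)/2.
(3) The observable YX averages to -1.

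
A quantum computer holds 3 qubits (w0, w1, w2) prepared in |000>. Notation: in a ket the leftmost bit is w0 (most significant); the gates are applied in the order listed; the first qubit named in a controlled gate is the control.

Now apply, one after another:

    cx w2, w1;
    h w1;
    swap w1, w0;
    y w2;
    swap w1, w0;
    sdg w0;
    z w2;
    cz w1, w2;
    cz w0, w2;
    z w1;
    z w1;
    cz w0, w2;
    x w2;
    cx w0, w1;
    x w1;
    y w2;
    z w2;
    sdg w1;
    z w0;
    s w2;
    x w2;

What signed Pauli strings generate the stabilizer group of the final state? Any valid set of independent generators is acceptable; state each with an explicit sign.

One valid set of independent stabilizer generators is +IYI, +ZII, +IIZ (any independent generating set of the same group is equally correct). Key observation: gates 9-12 undo each other exactly, leaving only the rest of the circuit to track.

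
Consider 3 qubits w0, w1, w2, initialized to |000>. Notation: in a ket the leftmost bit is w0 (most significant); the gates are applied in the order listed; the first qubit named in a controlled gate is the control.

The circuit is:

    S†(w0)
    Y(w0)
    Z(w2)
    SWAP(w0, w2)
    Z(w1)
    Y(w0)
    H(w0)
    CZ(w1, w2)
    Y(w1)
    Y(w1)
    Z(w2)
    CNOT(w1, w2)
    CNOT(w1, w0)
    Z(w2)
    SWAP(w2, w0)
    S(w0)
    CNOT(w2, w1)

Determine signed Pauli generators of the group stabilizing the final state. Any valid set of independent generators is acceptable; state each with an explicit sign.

The final state is stabilized by the group generated by -IXX, -ZII, +IZZ; other independent generating sets are equally valid.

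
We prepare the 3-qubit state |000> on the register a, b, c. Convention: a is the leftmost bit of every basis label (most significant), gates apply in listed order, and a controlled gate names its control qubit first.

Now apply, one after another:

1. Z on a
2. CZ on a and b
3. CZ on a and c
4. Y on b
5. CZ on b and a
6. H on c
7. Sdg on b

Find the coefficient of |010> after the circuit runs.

|010> carries amplitude sqrt(2)/2 in the final state.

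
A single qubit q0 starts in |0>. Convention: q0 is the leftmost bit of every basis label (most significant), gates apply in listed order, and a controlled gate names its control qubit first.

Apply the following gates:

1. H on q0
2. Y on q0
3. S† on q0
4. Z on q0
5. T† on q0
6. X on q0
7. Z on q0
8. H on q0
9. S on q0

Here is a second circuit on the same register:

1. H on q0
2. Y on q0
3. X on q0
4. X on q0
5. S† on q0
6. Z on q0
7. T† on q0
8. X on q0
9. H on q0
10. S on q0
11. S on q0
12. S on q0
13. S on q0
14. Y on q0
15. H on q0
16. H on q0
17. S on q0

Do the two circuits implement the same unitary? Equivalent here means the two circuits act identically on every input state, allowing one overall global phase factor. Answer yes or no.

No — the two circuits implement different unitaries, even allowing a global phase.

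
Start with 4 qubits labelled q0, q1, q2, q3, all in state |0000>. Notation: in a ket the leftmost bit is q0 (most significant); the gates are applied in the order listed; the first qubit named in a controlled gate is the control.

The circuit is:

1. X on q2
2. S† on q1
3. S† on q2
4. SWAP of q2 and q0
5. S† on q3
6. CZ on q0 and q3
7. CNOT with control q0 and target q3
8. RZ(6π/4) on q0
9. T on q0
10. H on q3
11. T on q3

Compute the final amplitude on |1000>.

|1000> carries amplitude sqrt(2)*I/2 in the final state.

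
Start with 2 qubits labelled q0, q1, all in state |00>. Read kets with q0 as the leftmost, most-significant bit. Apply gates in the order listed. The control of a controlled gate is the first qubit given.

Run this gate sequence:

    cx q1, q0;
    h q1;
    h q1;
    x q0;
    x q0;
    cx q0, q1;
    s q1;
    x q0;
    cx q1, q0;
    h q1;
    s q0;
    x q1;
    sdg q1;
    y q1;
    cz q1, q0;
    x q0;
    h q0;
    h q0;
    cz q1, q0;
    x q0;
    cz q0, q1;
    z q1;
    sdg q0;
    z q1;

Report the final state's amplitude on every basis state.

After the circuit, the state carries amplitude 0 on |00>, 0 on |01>, -sqrt(2)/2 on |10>, sqrt(2)*I/2 on |11>. Key observation: the block from step 2 through step 3 cancels to the identity and can be dropped.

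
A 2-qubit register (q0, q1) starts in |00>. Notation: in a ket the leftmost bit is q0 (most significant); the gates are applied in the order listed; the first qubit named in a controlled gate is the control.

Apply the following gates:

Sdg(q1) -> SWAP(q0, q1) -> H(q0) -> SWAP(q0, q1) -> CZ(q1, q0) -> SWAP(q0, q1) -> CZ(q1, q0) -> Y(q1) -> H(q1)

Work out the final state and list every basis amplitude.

The final amplitudes are I/2 on |00>, -I/2 on |01>, I/2 on |10>, -I/2 on |11>.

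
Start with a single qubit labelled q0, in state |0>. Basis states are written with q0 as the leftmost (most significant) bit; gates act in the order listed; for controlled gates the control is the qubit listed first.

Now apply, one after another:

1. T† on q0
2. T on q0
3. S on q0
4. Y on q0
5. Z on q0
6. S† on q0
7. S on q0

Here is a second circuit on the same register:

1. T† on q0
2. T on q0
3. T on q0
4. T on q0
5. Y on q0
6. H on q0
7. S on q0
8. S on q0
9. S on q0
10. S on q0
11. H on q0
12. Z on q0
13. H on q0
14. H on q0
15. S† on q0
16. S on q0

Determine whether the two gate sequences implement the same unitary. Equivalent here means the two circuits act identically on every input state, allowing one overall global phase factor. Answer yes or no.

Yes — the two circuits implement the same unitary up to a global phase.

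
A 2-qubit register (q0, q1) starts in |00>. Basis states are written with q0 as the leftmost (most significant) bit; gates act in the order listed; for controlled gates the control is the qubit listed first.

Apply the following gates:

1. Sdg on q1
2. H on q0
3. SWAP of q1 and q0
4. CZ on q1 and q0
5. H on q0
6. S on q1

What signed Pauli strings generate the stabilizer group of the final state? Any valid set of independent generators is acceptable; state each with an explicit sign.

One valid set of independent stabilizer generators is +XI, +IY (any independent generating set of the same group is equally correct).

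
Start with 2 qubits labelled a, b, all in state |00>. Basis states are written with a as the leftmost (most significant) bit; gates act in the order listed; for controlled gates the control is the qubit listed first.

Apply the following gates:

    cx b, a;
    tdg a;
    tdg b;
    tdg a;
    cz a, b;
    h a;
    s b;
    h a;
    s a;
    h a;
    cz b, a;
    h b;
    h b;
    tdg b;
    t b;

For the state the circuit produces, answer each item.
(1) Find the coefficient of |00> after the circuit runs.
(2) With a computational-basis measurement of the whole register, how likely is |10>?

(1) The amplitude on |00> is sqrt(2)/2.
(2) The probability of measuring |10> is 1/2.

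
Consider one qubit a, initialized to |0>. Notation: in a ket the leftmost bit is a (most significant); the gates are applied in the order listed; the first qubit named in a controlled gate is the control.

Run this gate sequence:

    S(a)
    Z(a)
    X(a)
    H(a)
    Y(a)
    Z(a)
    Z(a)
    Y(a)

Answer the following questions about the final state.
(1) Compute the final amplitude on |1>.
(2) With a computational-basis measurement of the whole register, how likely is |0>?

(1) |1> carries amplitude -sqrt(2)/2 in the final state.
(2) Outcome |0> occurs with probability 1/2.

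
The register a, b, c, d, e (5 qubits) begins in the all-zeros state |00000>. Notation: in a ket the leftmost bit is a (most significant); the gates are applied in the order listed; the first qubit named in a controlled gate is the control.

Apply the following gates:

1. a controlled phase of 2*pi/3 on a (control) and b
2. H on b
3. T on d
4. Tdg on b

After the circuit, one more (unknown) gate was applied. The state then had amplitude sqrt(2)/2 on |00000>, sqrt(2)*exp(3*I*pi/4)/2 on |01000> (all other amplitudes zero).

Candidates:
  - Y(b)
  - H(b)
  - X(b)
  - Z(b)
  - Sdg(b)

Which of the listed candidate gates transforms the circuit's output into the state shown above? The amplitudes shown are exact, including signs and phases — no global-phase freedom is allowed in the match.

The applied gate was Z(b).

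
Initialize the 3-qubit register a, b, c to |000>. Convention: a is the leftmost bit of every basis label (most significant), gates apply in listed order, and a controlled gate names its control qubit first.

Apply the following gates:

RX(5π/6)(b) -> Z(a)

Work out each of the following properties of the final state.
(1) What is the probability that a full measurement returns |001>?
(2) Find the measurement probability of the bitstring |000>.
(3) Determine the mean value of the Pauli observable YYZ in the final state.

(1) A full measurement returns |001> with probability 0.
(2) Outcome |000> occurs with probability 1/2 - sqrt(3)/4.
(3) The observable YYZ averages to 0.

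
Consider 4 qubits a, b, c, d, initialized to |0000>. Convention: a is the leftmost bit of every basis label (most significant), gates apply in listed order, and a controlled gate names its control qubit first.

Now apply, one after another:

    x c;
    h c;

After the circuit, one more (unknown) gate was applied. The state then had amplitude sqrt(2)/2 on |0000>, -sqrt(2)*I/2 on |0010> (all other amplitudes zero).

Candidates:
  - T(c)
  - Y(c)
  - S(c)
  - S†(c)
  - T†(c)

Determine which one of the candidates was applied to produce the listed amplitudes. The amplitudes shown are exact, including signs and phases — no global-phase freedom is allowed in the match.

The unique candidate consistent with the amplitudes is S(c).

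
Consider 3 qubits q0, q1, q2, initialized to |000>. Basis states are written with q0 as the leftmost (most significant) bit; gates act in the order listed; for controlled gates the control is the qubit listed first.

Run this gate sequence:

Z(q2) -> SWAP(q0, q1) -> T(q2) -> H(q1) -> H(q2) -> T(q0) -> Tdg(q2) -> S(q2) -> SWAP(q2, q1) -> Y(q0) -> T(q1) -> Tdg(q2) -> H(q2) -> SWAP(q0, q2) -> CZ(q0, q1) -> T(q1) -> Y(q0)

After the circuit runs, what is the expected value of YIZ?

In the final state, YIZ has expectation 0.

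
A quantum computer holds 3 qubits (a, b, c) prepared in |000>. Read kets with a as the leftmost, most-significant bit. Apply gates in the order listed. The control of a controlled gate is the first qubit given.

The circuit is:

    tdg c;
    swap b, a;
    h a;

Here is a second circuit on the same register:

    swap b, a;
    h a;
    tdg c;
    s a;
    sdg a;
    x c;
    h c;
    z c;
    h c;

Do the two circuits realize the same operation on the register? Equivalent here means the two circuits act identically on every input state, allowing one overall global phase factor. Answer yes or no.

Yes, they are equivalent — the unitaries differ by at most a global phase.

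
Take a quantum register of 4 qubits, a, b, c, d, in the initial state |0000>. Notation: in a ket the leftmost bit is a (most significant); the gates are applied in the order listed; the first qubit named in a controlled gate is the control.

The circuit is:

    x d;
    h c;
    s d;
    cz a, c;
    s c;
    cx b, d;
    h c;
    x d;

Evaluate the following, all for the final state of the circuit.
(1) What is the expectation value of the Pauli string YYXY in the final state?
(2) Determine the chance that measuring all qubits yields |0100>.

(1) The observable YYXY averages to 0.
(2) The probability of measuring |0100> is 0.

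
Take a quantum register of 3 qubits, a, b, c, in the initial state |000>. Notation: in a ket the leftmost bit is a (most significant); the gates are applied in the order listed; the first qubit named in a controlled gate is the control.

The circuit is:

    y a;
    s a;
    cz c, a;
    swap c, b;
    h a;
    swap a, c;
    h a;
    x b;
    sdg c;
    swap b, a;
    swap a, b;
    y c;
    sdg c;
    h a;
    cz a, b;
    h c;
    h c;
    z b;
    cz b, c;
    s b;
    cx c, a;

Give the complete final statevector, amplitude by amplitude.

The resulting statevector has amplitude sqrt(2)*I/2 on |010>, -sqrt(2)*I/2 on |111>, and 0 on every other basis state.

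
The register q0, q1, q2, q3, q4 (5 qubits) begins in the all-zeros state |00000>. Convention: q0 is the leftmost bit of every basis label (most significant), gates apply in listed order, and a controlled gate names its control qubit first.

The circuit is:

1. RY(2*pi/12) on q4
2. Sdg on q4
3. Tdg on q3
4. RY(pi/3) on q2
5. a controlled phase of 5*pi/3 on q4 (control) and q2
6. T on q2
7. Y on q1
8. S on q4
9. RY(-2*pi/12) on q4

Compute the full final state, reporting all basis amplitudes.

After the circuit, the state carries amplitude sqrt(3)*I/2 on |01000>, (-2*I - (sqrt(3) + 2)*exp(5*I*pi/6) + sqrt(3)*I)*exp(11*I*pi/12)/8 on |01100>, -exp(3*I*pi/4)/8 + exp(5*I*pi/12)/8 on |01101>, and 0 on every other basis state.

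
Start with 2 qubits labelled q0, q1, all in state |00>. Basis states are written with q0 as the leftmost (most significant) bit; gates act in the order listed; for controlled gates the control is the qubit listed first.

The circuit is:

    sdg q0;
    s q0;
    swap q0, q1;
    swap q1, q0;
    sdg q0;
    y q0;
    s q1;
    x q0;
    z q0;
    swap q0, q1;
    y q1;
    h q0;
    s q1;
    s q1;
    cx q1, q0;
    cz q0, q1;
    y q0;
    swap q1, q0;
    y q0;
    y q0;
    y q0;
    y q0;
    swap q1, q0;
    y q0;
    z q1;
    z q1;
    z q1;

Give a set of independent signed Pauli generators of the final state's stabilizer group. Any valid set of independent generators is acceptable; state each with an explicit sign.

One valid set of independent stabilizer generators is -XI, -IZ (any independent generating set of the same group is equally correct). Key observation: the block from step 17 through step 24 cancels to the identity and can be dropped.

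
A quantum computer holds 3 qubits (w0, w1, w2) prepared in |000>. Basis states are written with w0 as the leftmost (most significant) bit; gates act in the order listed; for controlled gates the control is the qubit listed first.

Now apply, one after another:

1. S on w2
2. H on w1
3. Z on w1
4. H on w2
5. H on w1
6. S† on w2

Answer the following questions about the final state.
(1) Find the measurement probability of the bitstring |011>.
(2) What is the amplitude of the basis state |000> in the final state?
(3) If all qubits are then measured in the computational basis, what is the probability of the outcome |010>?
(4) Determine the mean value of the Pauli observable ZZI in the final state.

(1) A full measurement returns |011> with probability 1/2.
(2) The amplitude on |000> is 0.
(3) Outcome |010> occurs with probability 1/2.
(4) The observable ZZI averages to -1.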